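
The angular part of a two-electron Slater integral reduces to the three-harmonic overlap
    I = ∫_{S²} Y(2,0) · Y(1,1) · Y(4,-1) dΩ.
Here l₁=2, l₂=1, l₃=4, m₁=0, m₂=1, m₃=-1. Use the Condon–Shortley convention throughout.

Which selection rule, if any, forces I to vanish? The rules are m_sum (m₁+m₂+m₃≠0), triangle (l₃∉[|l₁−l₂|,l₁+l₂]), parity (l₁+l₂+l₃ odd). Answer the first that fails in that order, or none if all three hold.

azimuthal sum: 0 + 1 − 1 = 0  ✓
l₃ must lie in [1,3]; have l₃=4  ✗
L = 2 + 1 + 4 = 7 (odd)

triangle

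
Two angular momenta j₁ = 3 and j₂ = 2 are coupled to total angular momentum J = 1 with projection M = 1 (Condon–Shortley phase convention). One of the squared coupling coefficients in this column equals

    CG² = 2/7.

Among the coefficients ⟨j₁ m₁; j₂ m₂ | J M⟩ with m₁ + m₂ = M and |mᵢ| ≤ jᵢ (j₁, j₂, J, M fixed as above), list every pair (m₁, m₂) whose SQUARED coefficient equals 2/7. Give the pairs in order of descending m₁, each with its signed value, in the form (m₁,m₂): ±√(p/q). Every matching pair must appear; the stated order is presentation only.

Admissible pairs with m₁+m₂ = M = 1: (-1,2), (0,1), (1,0), (2,-1), (3,-2)
  (m₁,m₂)=(3,-2): CG² = 3/7, CG = +√(3/7)
  (m₁,m₂)=(2,-1): CG² = 2/7, CG = −√(2/7)   ← matches the target
  (m₁,m₂)=(1,0): CG² = 6/35, CG = +√(6/35)
  (m₁,m₂)=(0,1): CG² = 3/35, CG = −√(3/35)
  (m₁,m₂)=(-1,2): CG² = 1/35, CG = +√(1/35)
Pairs with CG² = 2/7: (2,-1): −√(2/7)

(2,-1): −√(2/7)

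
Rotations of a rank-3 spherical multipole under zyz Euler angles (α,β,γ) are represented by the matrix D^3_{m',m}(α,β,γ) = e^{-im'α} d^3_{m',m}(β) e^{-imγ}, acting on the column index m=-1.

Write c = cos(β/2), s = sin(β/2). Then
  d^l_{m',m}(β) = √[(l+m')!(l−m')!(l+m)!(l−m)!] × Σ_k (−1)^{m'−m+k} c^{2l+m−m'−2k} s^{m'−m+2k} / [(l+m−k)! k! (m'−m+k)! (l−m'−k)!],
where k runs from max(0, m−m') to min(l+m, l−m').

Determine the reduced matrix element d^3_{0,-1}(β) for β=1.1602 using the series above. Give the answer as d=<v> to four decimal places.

d^3_{0,-1}(β=1.1602) via the finite sum:
c=cos(1.160200/2)=0.836408, s=sin(1.160200/2)=0.548108; N=√[6·6·2·24]=41.569219
The bounds max(0,m−m')=0 and min(l+m,l−m')=2 give 3 terms
  k=0: (−1)^1·41.5692/(12)·0.8364^5·0.5481^1 = -0.777225
  k=1: (−1)^2·41.5692/(4)·0.8364^3·0.5481^3 = +1.001299
  k=2: (−1)^3·41.5692/(12)·0.8364^1·0.5481^5 = -0.143330
d^3_{0,-1}(1.1602) = -0.777225 +1.001299 -0.143330 = +0.080743

d=0.0807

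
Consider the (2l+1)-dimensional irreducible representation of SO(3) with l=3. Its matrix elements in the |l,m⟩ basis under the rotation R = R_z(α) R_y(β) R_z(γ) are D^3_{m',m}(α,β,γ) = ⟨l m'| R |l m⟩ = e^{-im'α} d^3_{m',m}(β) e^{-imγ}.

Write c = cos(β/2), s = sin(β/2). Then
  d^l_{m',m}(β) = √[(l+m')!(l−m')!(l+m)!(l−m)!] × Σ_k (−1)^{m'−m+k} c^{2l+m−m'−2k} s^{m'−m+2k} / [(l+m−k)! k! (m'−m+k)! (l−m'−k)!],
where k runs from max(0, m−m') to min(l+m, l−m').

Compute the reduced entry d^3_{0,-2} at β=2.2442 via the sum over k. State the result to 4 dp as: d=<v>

d=-0.5218

d^3_{0,-2}(β=2.2442) via the finite sum:
c=cos(2.244200/2)=0.433791, s=sin(2.244200/2)=0.901013; N=√[6·6·1·120]=65.726707
Admissible k: 0..1 (factorial args all ≥0)
  k=0: (−1)^2·65.7267/(12)·0.4338^4·0.9010^2 = +0.157451
  k=1: (−1)^3·65.7267/(12)·0.4338^2·0.9010^4 = -0.679278
d^3_{0,-2}(2.2442) = +0.157451 -0.679278 = -0.521826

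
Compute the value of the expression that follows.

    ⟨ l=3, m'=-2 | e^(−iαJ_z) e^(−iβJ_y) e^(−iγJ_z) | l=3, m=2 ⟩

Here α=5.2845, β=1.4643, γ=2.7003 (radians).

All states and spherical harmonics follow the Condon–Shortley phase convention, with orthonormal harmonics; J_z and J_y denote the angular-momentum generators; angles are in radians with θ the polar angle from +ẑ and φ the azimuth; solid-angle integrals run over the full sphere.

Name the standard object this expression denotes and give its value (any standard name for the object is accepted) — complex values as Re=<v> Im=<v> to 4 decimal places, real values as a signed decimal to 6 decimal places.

This is a Wigner D-matrix element — the rotation-matrix element ⟨l m'| R(α,β,γ) |l m⟩ in the angular-momentum basis.
First d^3_{-2,2}(β=1.4643), then the phase factors e^{-i(-2)α} and e^{-i(2)γ}:
With c≡cos(β/2)=0.743739 and s≡sin(β/2)=0.668470, N=[1·120·120·1]^{1/2}=120.000000
k∈{4,5} keeps every argument non-negative
  k=4: (−1)^0·120.0000/(24)·0.7437^2·0.6685^4 = +0.552254
  k=5: (−1)^1·120.0000/(120)·0.7437^0·0.6685^6 = -0.089226
d^3_{-2,2}(1.4643) = +0.552254 -0.089226 = +0.463028
Phases: e^{-i·(-2)·5.2845}=-0.413755-0.910388i, e^{-i·(2)·2.7003}=+0.635156+0.772384i ⇒ D=+0.203904-0.415714i

Wigner D-matrix element, Re=0.2039 Im=-0.4157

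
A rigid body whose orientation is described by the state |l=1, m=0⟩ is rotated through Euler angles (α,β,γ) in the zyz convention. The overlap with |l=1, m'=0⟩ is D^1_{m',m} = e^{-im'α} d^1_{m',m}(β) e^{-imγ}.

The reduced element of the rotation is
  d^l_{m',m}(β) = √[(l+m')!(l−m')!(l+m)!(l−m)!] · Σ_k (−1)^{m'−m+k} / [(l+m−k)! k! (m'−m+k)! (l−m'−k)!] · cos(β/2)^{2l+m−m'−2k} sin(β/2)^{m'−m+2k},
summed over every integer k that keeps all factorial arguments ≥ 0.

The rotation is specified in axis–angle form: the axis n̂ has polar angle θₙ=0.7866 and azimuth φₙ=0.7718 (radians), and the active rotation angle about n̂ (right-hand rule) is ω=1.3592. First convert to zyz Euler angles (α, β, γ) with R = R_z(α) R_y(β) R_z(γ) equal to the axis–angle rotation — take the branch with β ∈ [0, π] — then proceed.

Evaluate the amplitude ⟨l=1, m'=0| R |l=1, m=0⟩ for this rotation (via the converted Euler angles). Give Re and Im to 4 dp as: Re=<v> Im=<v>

Re=0.6041 Im=0.0000

Axis–angle → zyz. n̂ = (sinθₙcosφₙ, sinθₙsinφₙ, cosθₙ) = (+0.507361, +0.493747, +0.706256), ω = 1.3592.
R = I cosω + sinω [n̂]ₓ + (1−cosω) n̂n̂ᵀ gives
  R = [+0.413374, -0.492608, +0.765806; +0.888401, +0.402607, -0.220570; -0.199664, +0.771521, +0.604061]
β = atan2(√(R₁₃²+R₂₃²), R₃₃) = 0.922209; α = atan2(R₂₃, R₁₃) mod 2π = 6.002752; γ = atan2(R₃₂, −R₃₁) mod 2π = 1.317559
D^1_{0,0}(6.0028,0.9222,1.3176) = e^{-i·0·6.0028}·d^1_{0,0}(0.9222)·e^{-i·0·1.3176}. Compute d first:
Half-angle: c=0.895562, s=0.444938. N=√(1·1·1·1)=1.000000
k∈{0,1} keeps every argument non-negative
  k=0: (−1)^0·1.0000/(1)·0.8956^2·0.4449^0 = +0.802031
  k=1: (−1)^1·1.0000/(1)·0.8956^0·0.4449^2 = -0.197969
d^1_{0,0}(0.9222) = +0.802031 -0.197969 = +0.604061
D = (+1.000000+0.000000i)·(+0.604061)·(+1.000000+0.000000i) = +0.604061+0.000000i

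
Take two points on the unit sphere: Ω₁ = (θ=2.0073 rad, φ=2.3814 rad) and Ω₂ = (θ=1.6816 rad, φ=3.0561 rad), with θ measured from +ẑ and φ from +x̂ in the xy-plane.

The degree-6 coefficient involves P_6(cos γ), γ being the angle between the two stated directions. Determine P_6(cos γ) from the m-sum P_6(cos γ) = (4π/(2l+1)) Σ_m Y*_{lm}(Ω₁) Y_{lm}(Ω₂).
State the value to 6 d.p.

Expand P_6 via completeness: Σ_{m} conj(Y_{6,m}) at Ω₁ times Y_{6,m} at Ω₂ —
  m=-6: (-0.04031 + 0.26454j) × (0.40566 + 0.22849j) = -0.07680 + 0.09810j  (running Σ = -0.07680 + 0.09810j)
  m=-5: (-0.34179 + 0.26492j) × (0.16329 + 0.07439j) = -0.07552 + 0.01783j  (running Σ = -0.15232 + 0.11593j)
  m=-4: (-0.23130 - 0.02340j) × (-0.28384 - 0.10104j) = 0.06329 + 0.03001j  (running Σ = -0.08903 + 0.14595j)
  m=-3: (0.13809 + 0.16073j) × (-0.19600 - 0.05140j) = -0.01880 - 0.03860j  (running Σ = -0.10783 + 0.10734j)
  m=-2: (-0.01568 + 0.31069j) × (0.24881 + 0.04296j) = -0.01725 + 0.07663j  (running Σ = -0.12508 + 0.18397j)
  m=-1: (0.07917 - 0.07528j) × (0.20923 + 0.01793j) = 0.01791 - 0.01433j  (running Σ = -0.10716 + 0.16964j)
  m=0: (0.31932 + 0.00000j) × (-0.23920 + 0.00000j) = -0.07638 + 0.00000j  (running Σ = -0.18354 + 0.16964j)
  m=1: (-0.07917 - 0.07528j) × (-0.20923 + 0.01793j) = 0.01791 + 0.01433j  (running Σ = -0.16563 + 0.18397j)
  m=2: (-0.01568 - 0.31069j) × (0.24881 - 0.04296j) = -0.01725 - 0.07663j  (running Σ = -0.18288 + 0.10734j)
  m=3: (-0.13809 + 0.16073j) × (0.19600 - 0.05140j) = -0.01880 + 0.03860j  (running Σ = -0.20168 + 0.14595j)
  m=4: (-0.23130 + 0.02340j) × (-0.28384 + 0.10104j) = 0.06329 - 0.03001j  (running Σ = -0.13839 + 0.11593j)
  m=5: (0.34179 + 0.26492j) × (-0.16329 + 0.07439j) = -0.07552 - 0.01783j  (running Σ = -0.21391 + 0.09810j)
  m=6: (-0.04031 - 0.26454j) × (0.40566 - 0.22849j) = -0.07680 - 0.09810j  (running Σ = -0.29071 + 0.00000j)
Σ over m = -0.29071 + 0.00000j; ×(4π/13) → -0.28101 + 0.00000j. Real part: -0.281012

-0.281012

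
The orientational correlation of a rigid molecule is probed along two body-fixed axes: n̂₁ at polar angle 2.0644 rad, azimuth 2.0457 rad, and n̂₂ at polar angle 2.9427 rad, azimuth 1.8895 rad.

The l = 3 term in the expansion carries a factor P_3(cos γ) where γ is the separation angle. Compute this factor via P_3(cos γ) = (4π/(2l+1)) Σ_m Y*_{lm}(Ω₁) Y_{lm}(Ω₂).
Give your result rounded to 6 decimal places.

-0.310326

Addition theorem: P_3(cos γ) = (4π/7) Σ_m Y*_{lm}(Ω₁) Y_{lm}(Ω₂), m = −3…3:
  m=-3: Y*=0.28190 - 0.04148j  Y=0.00263 + 0.00186j  product 0.00082 + 0.00041j
  m=-2: Y*=0.21849 + 0.30541j  Y=0.03143 - 0.02328j  product 0.01398 + 0.00451j
  m=-1: Y*=-0.01593 + 0.03099j  Y=-0.07613 - 0.23072j  product 0.00836 + 0.00132j
  m=+0: Y*=0.33197 + 0.00000j  Y=-0.66023 + 0.00000j  product -0.21918 + 0.00000j
  m=+1: Y*=0.01593 + 0.03099j  Y=0.07613 - 0.23072j  product 0.00836 - 0.00132j
  m=+2: Y*=0.21849 - 0.30541j  Y=0.03143 + 0.02328j  product 0.01398 - 0.00451j
  m=+3: Y*=-0.28190 - 0.04148j  Y=-0.00263 + 0.00186j  product 0.00082 - 0.00041j
Total Σ_m = -0.17286 - 0.00000j. Multiply by 1.795196: -0.31033 - 0.00000j. P_3(cos γ) = -0.310326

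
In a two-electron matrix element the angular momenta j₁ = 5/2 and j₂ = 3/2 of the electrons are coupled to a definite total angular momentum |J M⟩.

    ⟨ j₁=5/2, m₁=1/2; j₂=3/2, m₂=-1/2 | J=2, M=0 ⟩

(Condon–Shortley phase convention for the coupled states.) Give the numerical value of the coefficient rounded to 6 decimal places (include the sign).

−√(1/14) = -0.267261

j₁+j₂−J=2  J+j₁−j₂=3  J−j₁+j₂=1  j₁+j₂+J+1=7
(j₁±m₁, j₂±m₂, J±M) = (3,2,1,2,2,2)
P² = 8/7
sum k=0..1:
  [0] +1/4 = 1/4
  [1] −1/2 = -1/2
S = -1/4
C² = P²·S² = 1/14 ; C = -0.267261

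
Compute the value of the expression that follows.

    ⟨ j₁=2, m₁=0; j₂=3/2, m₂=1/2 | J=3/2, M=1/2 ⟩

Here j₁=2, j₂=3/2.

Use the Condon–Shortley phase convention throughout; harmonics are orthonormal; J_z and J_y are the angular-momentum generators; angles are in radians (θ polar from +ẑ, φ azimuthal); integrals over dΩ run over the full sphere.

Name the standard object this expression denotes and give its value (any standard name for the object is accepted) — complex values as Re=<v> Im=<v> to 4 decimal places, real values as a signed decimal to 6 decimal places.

This is a Clebsch–Gordan (vector-coupling) coefficient.
triangle: 2!×2!×1!/6! = 4/720
(j±m)!: 2!×2!×2!×1!×2!×1! = 16
prefactor² = (2J+1)×Δ×N² = 16/45
  k=1: −1/(1!×1!×1!×1!×1!×0!) = -1
  k=2: +1/(2!×0!×0!×0!×2!×1!) = 1/4
Σ = -3/4  ⇒  CG² = 16/45×(-3/4)² = 1/5
CG = −√(1/5) = -0.447214

Clebsch–Gordan coefficient, −√(1/5) ≈ -0.447214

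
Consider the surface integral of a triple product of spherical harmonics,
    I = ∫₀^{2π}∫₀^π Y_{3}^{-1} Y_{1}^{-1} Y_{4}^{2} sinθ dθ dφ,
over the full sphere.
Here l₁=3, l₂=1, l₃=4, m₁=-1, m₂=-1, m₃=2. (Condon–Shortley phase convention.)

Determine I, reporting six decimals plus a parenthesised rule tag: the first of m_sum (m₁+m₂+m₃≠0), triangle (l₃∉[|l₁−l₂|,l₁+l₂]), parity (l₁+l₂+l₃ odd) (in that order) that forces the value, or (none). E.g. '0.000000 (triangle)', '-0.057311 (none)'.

0.238414 (none)

Rules hold: Σm=0, L=8 even, 2≤4≤4.
N = 7·3·9 = 189
Δ = 0!·6!·2!/9! = 1/252
Racah Σ t=0..0: t=0:+1/36 = 1/36
⇒ 3j(3 1 4; 0 0 0)² = 4/63, sgn +1
Racah Σ t=0..0: t=0:+1/96 = 1/96
⇒ 3j(3 1 4; -1 -1 2)² = 5/84, sgn +1
4πI² = N·(3j₀)²·(3jₘ)² = 5/7
I = +1·√(0.714286/4π) = 0.23841361
No selection rule forces the value: the integral is nonzero (none).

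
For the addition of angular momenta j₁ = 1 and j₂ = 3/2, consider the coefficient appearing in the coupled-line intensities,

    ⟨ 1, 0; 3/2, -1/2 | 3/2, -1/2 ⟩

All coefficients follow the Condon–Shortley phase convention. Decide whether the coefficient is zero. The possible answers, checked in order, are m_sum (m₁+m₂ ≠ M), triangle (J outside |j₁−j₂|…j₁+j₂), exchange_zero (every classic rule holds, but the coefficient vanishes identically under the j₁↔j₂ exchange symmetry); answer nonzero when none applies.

nonzero

m-sum: m₁+m₂ = 0+(-1/2) = -1/2, M = -1/2  ✓
triangle: |j₁−j₂| = 1/2 ≤ J = 3/2 ≤ j₁+j₂ = 5/2  ✓
exchange: j₁≠j₂ or m₁≠m₂ — the exchange symmetry imposes no constraint here
value check: CG = +√(1/15) = +0.258199 ≠ 0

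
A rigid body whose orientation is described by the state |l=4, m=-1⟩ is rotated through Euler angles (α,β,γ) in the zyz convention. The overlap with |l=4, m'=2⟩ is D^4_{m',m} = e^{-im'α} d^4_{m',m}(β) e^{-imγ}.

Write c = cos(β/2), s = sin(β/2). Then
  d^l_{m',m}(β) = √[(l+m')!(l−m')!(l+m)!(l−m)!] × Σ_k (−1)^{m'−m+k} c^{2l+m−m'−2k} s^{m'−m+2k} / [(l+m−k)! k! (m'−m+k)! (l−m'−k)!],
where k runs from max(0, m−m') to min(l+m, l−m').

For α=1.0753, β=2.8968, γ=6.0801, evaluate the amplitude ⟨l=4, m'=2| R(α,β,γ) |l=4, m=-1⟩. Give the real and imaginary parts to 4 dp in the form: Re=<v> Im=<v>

Re=0.3207 Im=0.3223

D^4_{2,-1}(1.0753,2.8968,6.0801) = e^{-i·2·1.0753}·d^4_{2,-1}(2.8968)·e^{-i·-1·6.0801}. Compute d first:
c=cos(2.896800/2)=0.122091, s=sin(2.896800/2)=0.992519; N=√[720·2·6·120]=1018.233765
The bounds max(0,m−m')=0 and min(l+m,l−m')=2 give 3 terms
  k=0: (−1)^3·1018.2338/(72)·0.1221^5·0.9925^3 = -0.000375
  k=1: (−1)^4·1018.2338/(48)·0.1221^3·0.9925^5 = +0.037184
  k=2: (−1)^5·1018.2338/(240)·0.1221^1·0.9925^7 = -0.491464
d^4_{2,-1}(2.8968) = -0.000375 +0.037184 -0.491464 = -0.454655
D = (-0.547860-0.836570i)·(-0.454655)·(+0.979449-0.201692i) = +0.320682+0.322295i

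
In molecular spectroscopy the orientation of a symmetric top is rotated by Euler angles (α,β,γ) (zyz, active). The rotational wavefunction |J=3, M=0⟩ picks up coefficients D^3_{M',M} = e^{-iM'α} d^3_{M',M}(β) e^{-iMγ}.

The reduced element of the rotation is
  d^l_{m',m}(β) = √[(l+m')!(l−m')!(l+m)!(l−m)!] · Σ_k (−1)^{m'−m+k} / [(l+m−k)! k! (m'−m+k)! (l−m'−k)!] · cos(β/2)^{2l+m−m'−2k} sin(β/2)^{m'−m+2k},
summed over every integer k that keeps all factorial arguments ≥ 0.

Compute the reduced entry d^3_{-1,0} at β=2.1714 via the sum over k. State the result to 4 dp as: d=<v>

d=0.2132

d^3_{-1,0}(β=2.1714) via the finite sum:
Half-angle: c=0.466294, s=0.884630. N=√(2·24·6·6)=41.569219
k: max(0,(0)−(-1))=1 … min(3+(0),3−(-1))=3
  k=1: (−1)^0·41.5692/(12)·0.4663^5·0.8846^1 = +0.067554
  k=2: (−1)^1·41.5692/(4)·0.4663^3·0.8846^3 = -0.729416
  k=3: (−1)^2·41.5692/(12)·0.4663^1·0.8846^5 = +0.875102
d^3_{-1,0}(2.1714) = +0.067554 -0.729416 +0.875102 = +0.213239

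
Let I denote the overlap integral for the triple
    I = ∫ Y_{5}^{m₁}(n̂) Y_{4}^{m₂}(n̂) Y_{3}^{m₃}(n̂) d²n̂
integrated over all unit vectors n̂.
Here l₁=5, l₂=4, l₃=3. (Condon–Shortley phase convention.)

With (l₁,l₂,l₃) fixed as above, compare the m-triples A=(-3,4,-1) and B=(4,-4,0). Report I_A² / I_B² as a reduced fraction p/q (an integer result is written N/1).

l's match ⇒ only the (l;m) 3-j factors differ between A and B.
A: triangle coeff Δ(5,4,3) = 1/180180; Σ_t [6,6]: t=6:+1/5760 = 1/5760; (3j)²=56/2145 [(5 4 3; -3 4 -1)], sign=+1
B: triangle coeff Δ(5,4,3) = 1/180180; Σ_t [0,0]: t=0:+1/8640 = 1/8640; (3j)²=28/715 [(5 4 3; 4 -4 0)], sign=-1
I_A²/I_B² = (56/2145)/(28/715) = 2/3

2/3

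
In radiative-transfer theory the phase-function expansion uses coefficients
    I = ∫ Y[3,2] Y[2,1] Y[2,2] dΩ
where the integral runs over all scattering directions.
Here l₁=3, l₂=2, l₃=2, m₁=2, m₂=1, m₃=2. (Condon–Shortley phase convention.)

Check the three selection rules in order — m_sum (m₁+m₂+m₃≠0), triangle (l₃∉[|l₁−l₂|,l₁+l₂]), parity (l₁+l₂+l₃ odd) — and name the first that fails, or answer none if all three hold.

m_sum

azimuthal sum: 2 + 1 + 2 = 5  ✗
1 ≤ 2 ≤ 5 (triangle on l)
L = 3 + 2 + 2 = 7 (odd)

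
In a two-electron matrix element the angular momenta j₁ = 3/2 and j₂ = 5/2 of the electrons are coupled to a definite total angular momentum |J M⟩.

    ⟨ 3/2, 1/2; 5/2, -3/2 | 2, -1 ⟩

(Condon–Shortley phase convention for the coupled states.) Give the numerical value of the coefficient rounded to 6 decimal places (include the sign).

+0.154303  (= +√(1/42))

j₁+j₂−J=2  J+j₁−j₂=1  J−j₁+j₂=3  j₁+j₂+J+1=7
(j₁±m₁, j₂±m₂, J±M) = (2,1,1,4,1,3)
P² = 24/7
sum k=0..1:
  [0] +1/4 = 1/4
  [1] −1/6 = -1/6
S = 1/12
C² = P²·S² = 1/42 ; C = +0.154303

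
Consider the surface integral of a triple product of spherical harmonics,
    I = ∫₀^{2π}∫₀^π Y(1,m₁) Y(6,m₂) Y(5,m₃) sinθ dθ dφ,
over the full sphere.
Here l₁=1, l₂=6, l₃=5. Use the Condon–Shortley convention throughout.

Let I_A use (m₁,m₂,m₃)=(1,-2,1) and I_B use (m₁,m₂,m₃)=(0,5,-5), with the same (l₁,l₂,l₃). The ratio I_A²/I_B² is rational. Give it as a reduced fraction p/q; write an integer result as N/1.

Shared (l₁,l₂,l₃)=(1,6,5): N and (l;000)² cancel in I_A²/I_B².
A: Δ = 2!·0!·10!/13! = 1/858; Racah Σ t=0..0: t=0:+1/34560 = 1/34560; ⇒ 3j(1 6 5; 1 -2 1)² = 14/429, sgn +1
B: Δ = 2!·0!·10!/13! = 1/858; Racah Σ t=1..1: t=1:−1/3628800 = -1/3628800; ⇒ 3j(1 6 5; 0 5 -5)² = 1/78, sgn -1
I_A²/I_B² = (14/429)/(1/78) = 28/11

28/11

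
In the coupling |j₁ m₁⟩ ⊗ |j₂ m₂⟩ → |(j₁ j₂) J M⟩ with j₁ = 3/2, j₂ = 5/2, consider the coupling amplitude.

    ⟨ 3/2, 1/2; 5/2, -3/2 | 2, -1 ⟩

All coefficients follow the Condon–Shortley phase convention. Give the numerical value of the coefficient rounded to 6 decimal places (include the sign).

+√(1/42) ≈ +0.154303

triangle: 2!*1!*3!/7! = 12/5040
(j±m)!: 2!*1!*1!*4!*1!*3! = 288
prefactor² = (2J+1)*Δ*N² = 24/7
  k=0: +1/(0!*2!*1!*1!*0!*2!) = 1/4
  k=1: −1/(1!*1!*0!*0!*1!*3!) = -1/6
Σ = 1/12  ⇒  CG² = 24/7*(1/12)² = 1/42
CG = +√(1/42) = +0.154303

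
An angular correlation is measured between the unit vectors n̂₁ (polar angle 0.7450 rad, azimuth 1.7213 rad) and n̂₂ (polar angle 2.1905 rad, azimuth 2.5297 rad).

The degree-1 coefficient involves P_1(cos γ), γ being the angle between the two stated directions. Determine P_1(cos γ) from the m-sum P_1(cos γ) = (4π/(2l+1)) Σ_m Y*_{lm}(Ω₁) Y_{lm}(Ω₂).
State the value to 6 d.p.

Expand P_1 via completeness: Σ_{m} conj(Y_{1,m}) at Ω₁ times Y_{1,m} at Ω₂ —
  [-1]  conj(Y_{1,-1})(Ω₁) = -0.03512 + 0.23159j ; Y_{1,-1}(Ω₂) = -0.23022 - 0.16155j ; Δ = 0.04550 - 0.04764j
  [+0]  conj(Y_{1,0})(Ω₁) = 0.35917 + 0.00000j ; Y_{1,0}(Ω₂) = -0.28378 + 0.00000j ; Δ = -0.10192 + 0.00000j
  [+1]  conj(Y_{1,1})(Ω₁) = 0.03512 + 0.23159j ; Y_{1,1}(Ω₂) = 0.23022 - 0.16155j ; Δ = 0.04550 + 0.04764j
Accumulated sum -0.01092 + 0.00000j; after 4π/(2l+1) scaling, -0.04576 + 0.00000j ⇒ P_1 = -0.045759

-0.045759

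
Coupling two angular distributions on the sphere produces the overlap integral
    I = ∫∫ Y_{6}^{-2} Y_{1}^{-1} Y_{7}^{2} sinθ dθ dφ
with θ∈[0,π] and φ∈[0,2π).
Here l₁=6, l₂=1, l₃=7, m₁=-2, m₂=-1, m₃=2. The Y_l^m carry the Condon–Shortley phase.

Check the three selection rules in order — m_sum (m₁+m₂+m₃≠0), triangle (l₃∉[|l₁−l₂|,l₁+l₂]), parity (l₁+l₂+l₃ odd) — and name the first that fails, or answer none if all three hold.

azimuthal sum: -2 − 1 + 2 = -1  ✗
5 ≤ 7 ≤ 7 (triangle on l)
L = 6 + 1 + 7 = 14 (even)

m_sum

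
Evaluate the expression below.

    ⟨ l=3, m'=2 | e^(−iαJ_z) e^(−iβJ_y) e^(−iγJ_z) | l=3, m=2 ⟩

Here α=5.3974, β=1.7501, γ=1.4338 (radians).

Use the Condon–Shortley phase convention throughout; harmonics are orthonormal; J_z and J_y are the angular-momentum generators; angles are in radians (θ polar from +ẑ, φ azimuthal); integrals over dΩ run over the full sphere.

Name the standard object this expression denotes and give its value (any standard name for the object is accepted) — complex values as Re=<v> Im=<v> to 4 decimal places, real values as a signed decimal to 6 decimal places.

This is a Wigner D-matrix element — the rotation-matrix element ⟨l m'| R(α,β,γ) |l m⟩ in the angular-momentum basis.
Split into d^3_{2,2}(β=1.7501) × two z-phases.
Half-angle: c=0.640958, s=0.767576. N=√(120·1·120·1)=120.000000
Admissible k: 0..1 (factorial args all ≥0)
  k=0: (−1)^0·120.0000/(120)·0.6410^6·0.7676^0 = +0.069339
  k=1: (−1)^1·120.0000/(24)·0.6410^4·0.7676^2 = -0.497201
d^3_{2,2}(1.7501) = +0.069339 -0.497201 = -0.427862
Phases: e^{-i·(2)·5.3974}=-0.199428+0.979912i, e^{-i·(2)·1.4338}=-0.962698-0.270577i ⇒ D=-0.195589+0.380540i

Wigner D-matrix element, Re=-0.1956 Im=0.3805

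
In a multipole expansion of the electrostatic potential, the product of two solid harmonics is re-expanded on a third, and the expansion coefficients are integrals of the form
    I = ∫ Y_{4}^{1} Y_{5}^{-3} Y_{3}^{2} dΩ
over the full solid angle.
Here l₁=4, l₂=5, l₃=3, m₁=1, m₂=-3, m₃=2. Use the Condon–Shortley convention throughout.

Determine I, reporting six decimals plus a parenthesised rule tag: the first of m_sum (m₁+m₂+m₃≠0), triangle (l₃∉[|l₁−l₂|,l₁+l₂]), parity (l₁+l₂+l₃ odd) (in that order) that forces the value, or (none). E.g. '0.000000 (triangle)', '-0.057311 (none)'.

m-sum 0 ✓  L=12 even ✓  1≤3≤9 ✓
Π(2lᵢ+1) = 9×11×7 = 693
triangle coeff Δ(4,5,3) = 1/180180
Σ_t [2,4]: t=2:+1/576 t=3:−1/144 t=4:+1/576 = -1/288
(3j)²=20/1001 [(4 5 3; 0 0 0)], sign=+1
Σ_t [1,2]: t=1:−1/1440 t=2:+1/1152 = 1/5760
(3j)²=1/858 [(4 5 3; 1 -3 2)], sign=-1
⇒ 4πI² = 30/1859
I = (-1)√(30/1859/(4π)) = -0.03583571
No selection rule forces the value: the integral is nonzero (none).

-0.035836 (none)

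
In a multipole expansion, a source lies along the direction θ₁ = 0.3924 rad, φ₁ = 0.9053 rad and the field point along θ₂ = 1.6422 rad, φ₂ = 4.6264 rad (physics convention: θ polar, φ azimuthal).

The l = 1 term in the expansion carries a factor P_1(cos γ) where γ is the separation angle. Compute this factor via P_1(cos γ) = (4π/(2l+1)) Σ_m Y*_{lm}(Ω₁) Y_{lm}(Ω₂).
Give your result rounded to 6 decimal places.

-0.385078

Term-by-term m-sum for l=1 (normalisation 4π/3 = 4.188790):
  [-1]  conj(Y_{1,-1})(Ω₁) = (0.081577, 0.103927) ; Y_{1,-1}(Ω₂) = (-0.029596, 0.343341) ; Δ = (-0.038097, 0.024933)
  [+0]  conj(Y_{1,0})(Ω₁) = (0.451466, -0.000000) ; Y_{1,0}(Ω₂) = (-0.034858, 0.000000) ; Δ = (-0.015737, 0.000000)
  [+1]  conj(Y_{1,1})(Ω₁) = (-0.081577, 0.103927) ; Y_{1,1}(Ω₂) = (0.029596, 0.343341) ; Δ = (-0.038097, -0.024933)
Σ over m = (-0.091931, 0.000000); ×(4π/3) → (-0.385078, 0.000000). Real part: -0.385078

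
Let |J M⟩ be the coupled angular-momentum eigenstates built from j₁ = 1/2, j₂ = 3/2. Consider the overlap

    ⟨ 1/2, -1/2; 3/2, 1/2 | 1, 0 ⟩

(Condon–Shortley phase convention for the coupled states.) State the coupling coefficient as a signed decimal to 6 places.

triangle: 1!·0!·2!/4! = 2/24
(j±m)!: 0!·1!·2!·1!·1!·1! = 2
prefactor² = (2J+1)·Δ·N² = 1/2
  k=1: −1/(1!·0!·0!·1!·0!·1!) = -1
Σ = -1  ⇒  CG² = 1/2·(-1)² = 1/2
CG = −√(1/2) = -0.707107

-0.707107  (= −√(1/2))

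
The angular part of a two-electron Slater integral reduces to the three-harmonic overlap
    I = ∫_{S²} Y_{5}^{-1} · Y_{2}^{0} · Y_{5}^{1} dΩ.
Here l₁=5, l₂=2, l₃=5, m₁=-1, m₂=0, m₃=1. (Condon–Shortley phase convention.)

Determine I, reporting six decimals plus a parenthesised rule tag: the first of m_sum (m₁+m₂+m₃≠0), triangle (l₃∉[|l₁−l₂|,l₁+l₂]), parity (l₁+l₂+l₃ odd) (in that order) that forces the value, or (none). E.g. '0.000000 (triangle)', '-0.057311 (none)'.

-0.145565 (none)

Rules hold: Σm=0, L=12 even, 3≤5≤7.
N = 11·5·11 = 605
Δ = 2!·8!·2!/13! = 1/38610
Racah Σ t=0..2: t=0:+1/2880 t=1:−1/576 t=2:+1/2880 = -1/960
⇒ 3j(5 2 5; 0 0 0)² = 10/429, sgn +1
Racah Σ t=0..2: t=0:+1/5760 t=1:−1/720 t=2:+1/2304 = -1/1280
⇒ 3j(5 2 5; -1 0 1)² = 27/1430, sgn -1
4πI² = N·(3j₀)²·(3jₘ)² = 45/169
I = -1·√(0.266272/4π) = -0.14556534
No selection rule forces the value: the integral is nonzero (none).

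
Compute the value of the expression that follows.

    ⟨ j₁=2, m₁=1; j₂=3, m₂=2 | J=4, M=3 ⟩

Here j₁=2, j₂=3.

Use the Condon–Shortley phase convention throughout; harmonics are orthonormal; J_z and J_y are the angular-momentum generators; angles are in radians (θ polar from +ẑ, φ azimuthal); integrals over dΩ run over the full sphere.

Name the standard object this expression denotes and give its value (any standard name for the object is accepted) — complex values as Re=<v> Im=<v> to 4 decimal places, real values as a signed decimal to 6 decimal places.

Clebsch–Gordan coefficient, −√(1/20) ≈ -0.223607

This is a Clebsch–Gordan (vector-coupling) coefficient.
j₁+j₂−J=1  J+j₁−j₂=3  J−j₁+j₂=5  j₁+j₂+J+1=10
(j₁±m₁, j₂±m₂, J±M) = (3,1,5,1,7,1)
P² = 6480
sum k=0..1:
  [0] +1/240 = 1/240
  [1] −1/144 = -1/144
S = -1/360
C² = P²·S² = 1/20 ; C = -0.223607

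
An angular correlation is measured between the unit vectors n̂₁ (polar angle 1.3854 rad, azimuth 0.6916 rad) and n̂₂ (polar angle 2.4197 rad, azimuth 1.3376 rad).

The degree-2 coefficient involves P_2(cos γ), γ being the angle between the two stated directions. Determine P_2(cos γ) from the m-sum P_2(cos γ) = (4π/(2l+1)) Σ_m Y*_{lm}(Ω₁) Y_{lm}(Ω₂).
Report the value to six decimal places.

Expand P_2 via completeness: Σ_{m} conj(Y_{2,m}) at Ω₁ times Y_{2,m} at Ω₂ —
  m=-2: (0.06959 + 0.36660j) × (-0.15066 - 0.07585j) = 0.01732 - 0.06051j  (running Σ = 0.01732 - 0.06051j)
  m=-1: (0.10781 + 0.08927j) × (-0.08854 + 0.37279j) = -0.04282 + 0.03229j  (running Σ = -0.02550 - 0.02822j)
  m=0: (-0.28324 + 0.00000j) × (0.21762 + 0.00000j) = -0.06164 + 0.00000j  (running Σ = -0.08714 - 0.02822j)
  m=1: (-0.10781 + 0.08927j) × (0.08854 + 0.37279j) = -0.04282 - 0.03229j  (running Σ = -0.12997 - 0.06051j)
  m=2: (0.06959 - 0.36660j) × (-0.15066 + 0.07585j) = 0.01732 + 0.06051j  (running Σ = -0.11265 + 0.00000j)
Σ over m = -0.11265 + 0.00000j; ×(4π/5) → -0.28311 + 0.00000j. Real part: -0.283108

-0.283108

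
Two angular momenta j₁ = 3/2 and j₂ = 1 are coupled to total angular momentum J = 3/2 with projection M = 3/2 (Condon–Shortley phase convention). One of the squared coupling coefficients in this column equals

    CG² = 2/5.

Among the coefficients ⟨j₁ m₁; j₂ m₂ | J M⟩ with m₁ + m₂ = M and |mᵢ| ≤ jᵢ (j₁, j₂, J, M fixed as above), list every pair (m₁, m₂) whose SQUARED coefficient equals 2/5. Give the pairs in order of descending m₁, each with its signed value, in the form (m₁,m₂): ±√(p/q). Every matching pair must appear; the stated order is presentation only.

(1/2,1): −√(2/5)

Admissible pairs with m₁+m₂ = M = 3/2: (1/2,1), (3/2,0)
  (m₁,m₂)=(3/2,0): CG² = 3/5, CG = +√(3/5)
  (m₁,m₂)=(1/2,1): CG² = 2/5, CG = −√(2/5)   ← matches the target
Pairs with CG² = 2/5: (1/2,1): −√(2/5)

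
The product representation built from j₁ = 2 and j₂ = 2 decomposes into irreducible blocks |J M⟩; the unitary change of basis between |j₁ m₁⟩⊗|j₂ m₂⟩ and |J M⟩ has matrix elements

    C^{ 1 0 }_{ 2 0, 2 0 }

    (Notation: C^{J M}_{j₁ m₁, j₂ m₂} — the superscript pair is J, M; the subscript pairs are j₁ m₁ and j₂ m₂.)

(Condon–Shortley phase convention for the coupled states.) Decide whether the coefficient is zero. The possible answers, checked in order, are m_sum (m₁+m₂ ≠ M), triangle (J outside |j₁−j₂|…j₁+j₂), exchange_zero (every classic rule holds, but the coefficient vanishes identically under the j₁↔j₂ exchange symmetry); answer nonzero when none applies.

m-sum: m₁+m₂ = 0+0 = 0, M = 0  ✓
triangle: |j₁−j₂| = 0 ≤ J = 1 ≤ j₁+j₂ = 4  ✓
exchange: j₁=j₂ and m₁=m₂, and (−1)^(j₁+j₂−J) = (−1)^3 = −1 forces ⟨j₁m₁;j₂m₂|JM⟩ = −⟨j₂m₂;j₁m₁|JM⟩ = −⟨j₁m₁;j₂m₂|JM⟩ ⇒ the coefficient vanishes identically
Racah sum check: Σ_k collapses to 0 ⇒ CG = 0

exchange_zero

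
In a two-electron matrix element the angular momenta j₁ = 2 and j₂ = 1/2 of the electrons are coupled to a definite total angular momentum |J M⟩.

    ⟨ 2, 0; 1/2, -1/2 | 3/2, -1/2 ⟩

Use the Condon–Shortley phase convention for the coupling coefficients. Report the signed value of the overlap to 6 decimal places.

+√(2/5) ≈ +0.632456

triangle: 1!·3!·0!/5! = 6/120
(j±m)!: 2!·2!·0!·1!·1!·2! = 8
prefactor² = (2J+1)·Δ·N² = 8/5
  k=0: +1/(0!·1!·2!·0!·1!·0!) = 1/2
Σ = 1/2  ⇒  CG² = 8/5·(1/2)² = 2/5
CG = +√(2/5) = +0.632456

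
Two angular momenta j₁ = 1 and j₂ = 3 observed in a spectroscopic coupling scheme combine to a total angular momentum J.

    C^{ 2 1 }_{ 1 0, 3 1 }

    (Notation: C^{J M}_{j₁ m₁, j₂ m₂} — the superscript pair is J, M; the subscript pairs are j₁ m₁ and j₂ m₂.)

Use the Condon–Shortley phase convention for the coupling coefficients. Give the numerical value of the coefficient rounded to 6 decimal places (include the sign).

triangle: 2!×0!×4!/7! = 48/5040
(j±m)!: 1!×1!×4!×2!×3!×1! = 288
prefactor² = (2J+1)×Δ×N² = 96/7
  k=1: −1/(1!×1!×0!×3!×0!×1!) = -1/6
Σ = -1/6  ⇒  CG² = 96/7×(-1/6)² = 8/21
CG = −√(8/21) = -0.617213

-0.617213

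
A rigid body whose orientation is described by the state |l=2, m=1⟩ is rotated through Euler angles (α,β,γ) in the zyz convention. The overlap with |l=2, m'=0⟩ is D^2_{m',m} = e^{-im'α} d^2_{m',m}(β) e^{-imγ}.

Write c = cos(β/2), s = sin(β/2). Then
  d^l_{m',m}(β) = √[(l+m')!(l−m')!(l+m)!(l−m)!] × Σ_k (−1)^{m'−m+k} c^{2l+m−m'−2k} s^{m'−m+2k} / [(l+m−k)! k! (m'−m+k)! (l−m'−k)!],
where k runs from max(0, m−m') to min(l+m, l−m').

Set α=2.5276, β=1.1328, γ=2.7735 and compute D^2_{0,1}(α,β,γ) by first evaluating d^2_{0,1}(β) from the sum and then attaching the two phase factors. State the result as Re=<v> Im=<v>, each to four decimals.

First d^2_{0,1}(β=1.1328), then the phase factors e^{-i(0)α} and e^{-i(1)γ}:
Half-angle: c=0.843838, s=0.536598. N=√(2·2·6·1)=4.898979
Admissible k: 1..2 (factorial args all ≥0)
  k=1: (−1)^0·4.8990/(2)·0.8438^3·0.5366^1 = +0.789772
  k=2: (−1)^1·4.8990/(2)·0.8438^1·0.5366^3 = -0.319361
d^2_{0,1}(1.1328) = +0.789772 -0.319361 = +0.470412
D = (+1.000000+0.000000i)·(+0.470412)·(-0.933015-0.359837i) = -0.438902-0.169271i

Re=-0.4389 Im=-0.1693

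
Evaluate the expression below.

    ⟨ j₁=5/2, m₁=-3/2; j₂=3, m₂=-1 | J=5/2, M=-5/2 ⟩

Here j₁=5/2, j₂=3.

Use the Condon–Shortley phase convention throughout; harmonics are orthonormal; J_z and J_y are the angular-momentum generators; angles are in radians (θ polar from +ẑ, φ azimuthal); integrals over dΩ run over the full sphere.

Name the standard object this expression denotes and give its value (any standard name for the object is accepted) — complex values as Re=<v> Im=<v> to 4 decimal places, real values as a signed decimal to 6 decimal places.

Clebsch–Gordan coefficient, +√(2/7) ≈ +0.534522

This is a Clebsch–Gordan (vector-coupling) coefficient.
triangle: 3!*2!*3!/9! = 72/362880
(j±m)!: 1!*4!*2!*4!*0!*5! = 138240
prefactor² = (2J+1)*Δ*N² = 1152/7
  k=2: +1/(2!*1!*2!*0!*0!*3!) = 1/24
Σ = 1/24  ⇒  CG² = 1152/7*(1/24)² = 2/7
CG = +√(2/7) = +0.534522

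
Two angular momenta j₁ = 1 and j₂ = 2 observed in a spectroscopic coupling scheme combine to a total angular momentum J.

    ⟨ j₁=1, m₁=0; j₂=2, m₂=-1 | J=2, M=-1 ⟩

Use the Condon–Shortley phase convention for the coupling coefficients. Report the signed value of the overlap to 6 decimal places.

triangle: 1!·1!·3!/6! = 6/720
(j±m)!: 1!·1!·1!·3!·1!·3! = 36
prefactor² = (2J+1)·Δ·N² = 3/2
  k=0: +1/(0!·1!·1!·1!·0!·2!) = 1/2
  k=1: −1/(1!·0!·0!·0!·1!·3!) = -1/6
Σ = 1/3  ⇒  CG² = 3/2·(1/3)² = 1/6
CG = +√(1/6) = +0.408248

+√(1/6) = +0.408248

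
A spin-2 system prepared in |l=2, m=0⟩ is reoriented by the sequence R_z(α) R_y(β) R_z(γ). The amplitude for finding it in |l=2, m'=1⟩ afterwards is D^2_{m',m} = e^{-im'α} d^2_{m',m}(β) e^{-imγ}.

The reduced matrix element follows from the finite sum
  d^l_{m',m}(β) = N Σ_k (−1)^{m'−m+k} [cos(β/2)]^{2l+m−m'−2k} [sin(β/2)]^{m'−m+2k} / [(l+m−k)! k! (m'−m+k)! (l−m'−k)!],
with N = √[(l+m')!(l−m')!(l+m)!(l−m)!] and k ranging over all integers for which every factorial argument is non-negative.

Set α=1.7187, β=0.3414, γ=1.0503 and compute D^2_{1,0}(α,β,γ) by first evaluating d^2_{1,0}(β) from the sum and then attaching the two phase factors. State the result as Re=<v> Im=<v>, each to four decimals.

Split into d^2_{1,0}(β=0.3414) × two z-phases.
Half-angle: c=0.985466, s=0.169872. N=√(6·1·2·2)=4.898979
The bounds max(0,m−m')=0 and min(l+m,l−m')=1 give 2 terms
  k=0: (−1)^1·4.8990/(2)·0.9855^3·0.1699^1 = -0.398220
  k=1: (−1)^2·4.8990/(2)·0.9855^1·0.1699^3 = +0.011833
d^2_{1,0}(0.3414) = -0.398220 +0.011833 = -0.386387
Attach z-rotation phases: D = e^{-i(1)(1.7187)}·(-0.386387)·e^{-i(0)(1.0503)} = +0.056940+0.382169i

Re=0.0569 Im=0.3822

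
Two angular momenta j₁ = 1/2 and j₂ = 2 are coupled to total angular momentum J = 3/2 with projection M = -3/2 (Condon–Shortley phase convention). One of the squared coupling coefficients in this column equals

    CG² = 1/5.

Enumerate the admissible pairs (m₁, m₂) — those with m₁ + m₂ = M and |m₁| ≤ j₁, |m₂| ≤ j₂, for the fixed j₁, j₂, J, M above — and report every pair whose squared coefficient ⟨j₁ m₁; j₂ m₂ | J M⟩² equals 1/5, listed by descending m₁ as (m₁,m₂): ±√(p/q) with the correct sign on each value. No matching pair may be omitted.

Admissible pairs with m₁+m₂ = M = -3/2: (-1/2,-1), (1/2,-2)
  (m₁,m₂)=(1/2,-2): CG² = 4/5, CG = +√(4/5)
  (m₁,m₂)=(-1/2,-1): CG² = 1/5, CG = −√(1/5)   ← matches the target
Pairs with CG² = 1/5: (-1/2,-1): −√(1/5)

(-1/2,-1): −√(1/5)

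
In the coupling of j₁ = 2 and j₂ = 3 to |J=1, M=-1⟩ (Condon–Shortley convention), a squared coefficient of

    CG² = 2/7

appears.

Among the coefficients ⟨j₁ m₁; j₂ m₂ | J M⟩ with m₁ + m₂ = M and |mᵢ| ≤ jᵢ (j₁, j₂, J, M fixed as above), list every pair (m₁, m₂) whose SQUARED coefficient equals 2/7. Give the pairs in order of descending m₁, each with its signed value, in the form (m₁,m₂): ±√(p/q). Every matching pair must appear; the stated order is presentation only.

(1,-2): −√(2/7)

Admissible pairs with m₁+m₂ = M = -1: (-2,1), (-1,0), (0,-1), (1,-2), (2,-3)
  (m₁,m₂)=(2,-3): CG² = 3/7, CG = +√(3/7)
  (m₁,m₂)=(1,-2): CG² = 2/7, CG = −√(2/7)   ← matches the target
  (m₁,m₂)=(0,-1): CG² = 6/35, CG = +√(6/35)
  (m₁,m₂)=(-1,0): CG² = 3/35, CG = −√(3/35)
  (m₁,m₂)=(-2,1): CG² = 1/35, CG = +√(1/35)
Pairs with CG² = 2/7: (1,-2): −√(2/7)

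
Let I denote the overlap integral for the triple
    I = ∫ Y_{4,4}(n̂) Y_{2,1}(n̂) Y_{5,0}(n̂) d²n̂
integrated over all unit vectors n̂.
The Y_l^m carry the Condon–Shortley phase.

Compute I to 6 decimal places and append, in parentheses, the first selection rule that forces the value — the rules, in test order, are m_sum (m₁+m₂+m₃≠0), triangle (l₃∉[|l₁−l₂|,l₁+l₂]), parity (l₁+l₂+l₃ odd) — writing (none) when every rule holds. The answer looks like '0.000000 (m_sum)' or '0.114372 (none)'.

0.000000 (m_sum)

4 + 1 + 0 = 5 ≠ 0: azimuthal integral kills it; I = 0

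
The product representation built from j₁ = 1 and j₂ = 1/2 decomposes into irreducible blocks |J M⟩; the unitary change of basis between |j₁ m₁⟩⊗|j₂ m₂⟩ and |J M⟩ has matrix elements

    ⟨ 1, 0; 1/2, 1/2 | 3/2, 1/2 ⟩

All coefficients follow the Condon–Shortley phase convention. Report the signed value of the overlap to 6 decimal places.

√[4·0!2!1!/4! · 1!1!1!0!2!1!] = √(2/3)
  +(−1)^0/∏(0,0,1,1,1,0)! = 1  (running 1)
⟨..|..⟩ = √(2/3)·(1) = +0.816497

+0.816497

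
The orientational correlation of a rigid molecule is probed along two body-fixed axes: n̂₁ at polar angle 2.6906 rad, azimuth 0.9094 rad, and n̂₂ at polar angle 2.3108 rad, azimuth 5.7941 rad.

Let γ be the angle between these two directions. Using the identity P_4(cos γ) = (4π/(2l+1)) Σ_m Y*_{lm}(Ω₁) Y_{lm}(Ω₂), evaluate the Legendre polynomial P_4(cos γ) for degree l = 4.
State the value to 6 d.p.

Term-by-term m-sum for l=4 (normalisation 4π/9 = 1.396263):
  m=-4: Y*=(-0.014046, -0.007601)  Y=(-0.049491, 0.121943)  product (0.001622, -0.001337)
  m=-3: Y*=(0.085420, -0.037471)  Y=(-0.035129, -0.338063)  product (-0.015668, -0.027561)
  m=-2: Y*=(-0.072853, 0.287712)  Y=(0.222398, 0.330279)  product (-0.111228, 0.039925)
  m=-1: Y*=(-0.304370, -0.391048)  Y=(-0.037988, -0.020218)  product (0.003656, 0.021009)
  m=+0: Y*=(0.176050, -0.000000)  Y=(-0.360172, 0.000000)  product (-0.063408, 0.000000)
  m=+1: Y*=(0.304370, -0.391048)  Y=(0.037988, -0.020218)  product (0.003656, -0.021009)
  m=+2: Y*=(-0.072853, -0.287712)  Y=(0.222398, -0.330279)  product (-0.111228, -0.039925)
  m=+3: Y*=(-0.085420, -0.037471)  Y=(0.035129, -0.338063)  product (-0.015668, 0.027561)
  m=+4: Y*=(-0.014046, 0.007601)  Y=(-0.049491, -0.121943)  product (0.001622, 0.001337)
Accumulated sum (-0.306644, -0.000000); after 4π/(2l+1) scaling, (-0.428155, -0.000000) ⇒ P_4 = -0.428155

-0.428155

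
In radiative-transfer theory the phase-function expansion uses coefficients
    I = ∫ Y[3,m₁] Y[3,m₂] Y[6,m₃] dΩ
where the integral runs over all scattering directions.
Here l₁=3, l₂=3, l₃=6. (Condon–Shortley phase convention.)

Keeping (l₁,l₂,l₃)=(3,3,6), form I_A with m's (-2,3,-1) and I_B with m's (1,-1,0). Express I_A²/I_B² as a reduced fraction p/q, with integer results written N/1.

7/225

Same 3,3,6: normalisation and zero-m 3j drop out of the ratio.
A: Δ: 0! 6! 6! / 13! → 1/12012; sum: t=0:+1/86400 = 1/86400; 3j²(3 3 6; -2 3 -1) = Δ·Π!·Σ² = 1/1716  (sign -1)
B: Δ: 0! 6! 6! / 13! → 1/12012; sum: t=0:+1/2304 = 1/2304; 3j²(3 3 6; 1 -1 0) = Δ·Π!·Σ² = 75/4004  (sign +1)
I_A²/I_B² = (1/1716)/(75/4004) = 7/225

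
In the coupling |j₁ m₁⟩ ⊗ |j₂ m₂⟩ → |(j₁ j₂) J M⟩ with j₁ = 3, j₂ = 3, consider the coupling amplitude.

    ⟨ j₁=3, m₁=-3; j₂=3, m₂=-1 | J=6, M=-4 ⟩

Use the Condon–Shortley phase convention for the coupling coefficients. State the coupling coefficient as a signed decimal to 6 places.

√[13·0!6!6!/13! · 0!6!2!4!2!10!] = √(2985984000/11)
  +(−1)^0/∏(0,0,6,2,0,4)! = 1/34560  (running 1/34560)
⟨..|..⟩ = √(2985984000/11)·(1/34560) = +0.476731

+0.476731  (= +√(5/22))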